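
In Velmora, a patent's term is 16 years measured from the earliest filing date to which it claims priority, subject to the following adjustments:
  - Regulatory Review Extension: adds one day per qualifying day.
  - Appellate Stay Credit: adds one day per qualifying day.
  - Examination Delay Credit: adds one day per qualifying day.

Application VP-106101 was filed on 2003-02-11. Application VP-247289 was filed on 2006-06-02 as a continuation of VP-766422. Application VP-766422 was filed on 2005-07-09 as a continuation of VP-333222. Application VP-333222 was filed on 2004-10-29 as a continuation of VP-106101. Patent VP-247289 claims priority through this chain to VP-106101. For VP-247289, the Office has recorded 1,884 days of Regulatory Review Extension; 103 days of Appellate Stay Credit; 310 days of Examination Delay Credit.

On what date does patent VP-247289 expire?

May 27, 2025

Earliest priority filing: 11 February 2003.
Base term: 11 February 2003 + 16 years → 11 February 2019.
Regulatory Review Extension: +1884 days → 9 April 2024.
Appellate Stay Credit: +103 days → 21 July 2024.
Examination Delay Credit: +310 days → 27 May 2025.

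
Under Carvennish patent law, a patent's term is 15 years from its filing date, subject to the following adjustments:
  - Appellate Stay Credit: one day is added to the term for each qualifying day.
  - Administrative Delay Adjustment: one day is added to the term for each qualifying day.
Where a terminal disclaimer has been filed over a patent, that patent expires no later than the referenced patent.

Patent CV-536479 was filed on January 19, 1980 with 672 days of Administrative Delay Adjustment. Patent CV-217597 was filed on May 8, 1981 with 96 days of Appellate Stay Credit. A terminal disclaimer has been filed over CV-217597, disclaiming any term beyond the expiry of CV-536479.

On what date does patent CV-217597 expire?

Natural term of CV-217597:
  Base: filing + 15 years → 8 May 1996.
  Appellate Stay Credit: +96 days → 12 August 1996.
Expiry of referenced patent CV-536479:
  Base: filing + 15 years → 19 January 1995.
  Administrative Delay Adjustment: +672 days → 21 November 1996.
Terminal disclaimer: CV-217597 expires on the earlier of 12 August 1996 and 21 November 1996.

1996-08-12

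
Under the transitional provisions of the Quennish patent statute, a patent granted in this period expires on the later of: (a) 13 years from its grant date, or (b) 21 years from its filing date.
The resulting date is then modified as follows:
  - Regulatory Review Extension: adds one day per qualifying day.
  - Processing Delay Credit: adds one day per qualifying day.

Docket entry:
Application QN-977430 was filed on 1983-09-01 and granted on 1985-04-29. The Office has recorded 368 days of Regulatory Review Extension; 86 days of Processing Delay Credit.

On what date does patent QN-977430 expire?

November 29, 2005

(a) grant + 13 years → 29 April 1998.
(b) filing + 21 years → 1 September 2004.
Later of the two: 1 September 2004.
Regulatory Review Extension: +368 days → 4 September 2005.
Processing Delay Credit: +86 days → 29 November 2005.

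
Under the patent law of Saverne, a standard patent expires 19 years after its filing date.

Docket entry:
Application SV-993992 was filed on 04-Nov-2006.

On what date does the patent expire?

November 4, 2025

Filing date + 19 years → 4 November 2025.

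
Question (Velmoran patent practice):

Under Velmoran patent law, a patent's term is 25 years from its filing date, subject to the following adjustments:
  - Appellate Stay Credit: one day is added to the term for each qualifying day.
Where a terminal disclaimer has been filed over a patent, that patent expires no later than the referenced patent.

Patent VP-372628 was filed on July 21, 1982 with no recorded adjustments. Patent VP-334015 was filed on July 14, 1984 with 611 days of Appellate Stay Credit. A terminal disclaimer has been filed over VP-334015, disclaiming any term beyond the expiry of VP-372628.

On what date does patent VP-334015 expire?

Natural term of VP-334015:
  Base: filing + 25 years → 14 July 2009.
  Appellate Stay Credit: +611 days → 17 March 2011.
Expiry of referenced patent VP-372628:
  Base: filing + 25 years → 21 July 2007.
Terminal disclaimer: VP-334015 expires on the earlier of 17 March 2011 and 21 July 2007.

2007-07-21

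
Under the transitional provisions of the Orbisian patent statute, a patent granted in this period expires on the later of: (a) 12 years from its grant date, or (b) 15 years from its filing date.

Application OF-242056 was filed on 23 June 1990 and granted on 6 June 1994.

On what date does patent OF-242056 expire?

2006-06-06

(a) grant + 12 years → 6 June 2006.
(b) filing + 15 years → 23 June 2005.
Later of the two: 6 June 2006.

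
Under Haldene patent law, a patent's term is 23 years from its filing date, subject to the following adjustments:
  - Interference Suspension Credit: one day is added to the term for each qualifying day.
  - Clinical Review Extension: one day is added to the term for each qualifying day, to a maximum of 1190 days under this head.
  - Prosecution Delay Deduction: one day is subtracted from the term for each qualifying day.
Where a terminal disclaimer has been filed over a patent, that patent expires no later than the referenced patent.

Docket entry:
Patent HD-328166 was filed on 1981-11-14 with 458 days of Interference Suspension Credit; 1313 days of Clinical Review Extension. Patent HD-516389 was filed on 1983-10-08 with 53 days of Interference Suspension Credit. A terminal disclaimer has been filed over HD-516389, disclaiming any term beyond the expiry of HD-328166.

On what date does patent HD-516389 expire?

Natural term of HD-516389:
  Base: filing + 23 years → 8 October 2006.
  Interference Suspension Credit: +53 days → 30 November 2006.
Expiry of referenced patent HD-328166:
  Base: filing + 23 years → 14 November 2004.
  Interference Suspension Credit: +458 days → 15 February 2006.
  Clinical Review Extension: 1313 days claimed exceeds the 1190-day cap, so +1190 days → 20 May 2009.
Terminal disclaimer: HD-516389 expires on the earlier of 30 November 2006 and 20 May 2009.

November 30, 2006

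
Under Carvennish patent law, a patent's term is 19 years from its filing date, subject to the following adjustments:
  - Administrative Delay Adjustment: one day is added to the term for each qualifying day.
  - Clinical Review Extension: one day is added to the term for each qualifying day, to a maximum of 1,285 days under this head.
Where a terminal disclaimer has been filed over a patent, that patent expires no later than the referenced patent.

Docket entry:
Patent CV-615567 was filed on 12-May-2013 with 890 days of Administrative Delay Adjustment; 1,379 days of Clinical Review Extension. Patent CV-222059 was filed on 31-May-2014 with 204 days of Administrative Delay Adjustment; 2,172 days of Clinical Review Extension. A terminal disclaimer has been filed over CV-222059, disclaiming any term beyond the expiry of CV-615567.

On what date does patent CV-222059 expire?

June 28, 2037

Natural term of CV-222059:
  Base: filing + 19 years → 31 May 2033.
  Administrative Delay Adjustment: +204 days → 21 December 2033.
  Clinical Review Extension: 2172 days claimed exceeds the 1285-day cap, so +1285 days → 28 June 2037.
Expiry of referenced patent CV-615567:
  Base: filing + 19 years → 12 May 2032.
  Administrative Delay Adjustment: +890 days → 19 October 2034.
  Clinical Review Extension: 1379 days claimed exceeds the 1285-day cap, so +1285 days → 26 April 2038.
Terminal disclaimer: CV-222059 expires on the earlier of 28 June 2037 and 26 April 2038.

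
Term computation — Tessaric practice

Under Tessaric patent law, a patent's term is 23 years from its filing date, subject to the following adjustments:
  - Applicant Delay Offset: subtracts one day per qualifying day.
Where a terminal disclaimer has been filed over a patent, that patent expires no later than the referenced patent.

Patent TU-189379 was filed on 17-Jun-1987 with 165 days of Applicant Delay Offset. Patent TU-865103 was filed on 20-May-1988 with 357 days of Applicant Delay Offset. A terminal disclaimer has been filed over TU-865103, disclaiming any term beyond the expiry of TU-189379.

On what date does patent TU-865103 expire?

Natural term of TU-865103:
  Base: filing + 23 years → 20 May 2011.
  Applicant Delay Offset: −357 days → 28 May 2010.
Expiry of referenced patent TU-189379:
  Base: filing + 23 years → 17 June 2010.
  Applicant Delay Offset: −165 days → 3 January 2010.
Terminal disclaimer: TU-865103 expires on the earlier of 28 May 2010 and 3 January 2010.

2010-01-03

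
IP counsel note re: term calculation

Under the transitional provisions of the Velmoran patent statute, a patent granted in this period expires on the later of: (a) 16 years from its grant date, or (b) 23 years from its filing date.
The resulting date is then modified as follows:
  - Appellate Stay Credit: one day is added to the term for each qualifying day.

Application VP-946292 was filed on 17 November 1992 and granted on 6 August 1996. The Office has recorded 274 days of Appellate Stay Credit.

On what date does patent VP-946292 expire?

August 17, 2016

(a) grant + 16 years → 6 August 2012.
(b) filing + 23 years → 17 November 2015.
Later of the two: 17 November 2015.
Appellate Stay Credit: +274 days → 17 August 2016.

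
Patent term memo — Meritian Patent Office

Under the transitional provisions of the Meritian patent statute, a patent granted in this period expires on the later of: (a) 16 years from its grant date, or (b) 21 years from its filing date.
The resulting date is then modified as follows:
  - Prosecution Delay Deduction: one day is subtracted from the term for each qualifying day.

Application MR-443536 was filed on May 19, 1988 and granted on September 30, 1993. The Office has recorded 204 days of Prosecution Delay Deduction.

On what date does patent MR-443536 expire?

2009-03-10

(a) grant + 16 years → 30 September 2009.
(b) filing + 21 years → 19 May 2009.
Later of the two: 30 September 2009.
Prosecution Delay Deduction: −204 days → 10 March 2009.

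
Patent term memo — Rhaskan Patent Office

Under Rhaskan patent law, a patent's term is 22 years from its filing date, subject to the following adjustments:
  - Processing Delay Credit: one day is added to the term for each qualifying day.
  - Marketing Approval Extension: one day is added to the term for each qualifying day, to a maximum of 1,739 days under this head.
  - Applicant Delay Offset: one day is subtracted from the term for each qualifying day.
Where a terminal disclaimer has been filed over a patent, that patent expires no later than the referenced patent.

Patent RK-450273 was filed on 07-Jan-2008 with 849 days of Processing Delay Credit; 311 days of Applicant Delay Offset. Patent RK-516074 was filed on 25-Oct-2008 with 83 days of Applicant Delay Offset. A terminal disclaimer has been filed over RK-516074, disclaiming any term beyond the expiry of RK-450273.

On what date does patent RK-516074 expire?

2030-08-03

Natural term of RK-516074:
  Base: filing + 22 years → 25 October 2030.
  Applicant Delay Offset: −83 days → 3 August 2030.
Expiry of referenced patent RK-450273:
  Base: filing + 22 years → 7 January 2030.
  Processing Delay Credit: +849 days → 5 May 2032.
  Applicant Delay Offset: −311 days → 29 June 2031.
Terminal disclaimer: RK-516074 expires on the earlier of 3 August 2030 and 29 June 2031.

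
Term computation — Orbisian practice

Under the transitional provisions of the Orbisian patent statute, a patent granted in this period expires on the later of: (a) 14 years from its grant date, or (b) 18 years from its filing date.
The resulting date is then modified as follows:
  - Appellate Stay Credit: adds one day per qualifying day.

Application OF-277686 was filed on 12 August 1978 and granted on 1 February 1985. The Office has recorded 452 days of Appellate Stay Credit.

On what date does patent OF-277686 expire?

April 28, 2000

(a) grant + 14 years → 1 February 1999.
(b) filing + 18 years → 12 August 1996.
Later of the two: 1 February 1999.
Appellate Stay Credit: +452 days → 28 April 2000.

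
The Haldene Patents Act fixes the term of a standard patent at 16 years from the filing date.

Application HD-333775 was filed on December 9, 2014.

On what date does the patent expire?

Filing date + 16 years → 9 December 2030.

2030-12-09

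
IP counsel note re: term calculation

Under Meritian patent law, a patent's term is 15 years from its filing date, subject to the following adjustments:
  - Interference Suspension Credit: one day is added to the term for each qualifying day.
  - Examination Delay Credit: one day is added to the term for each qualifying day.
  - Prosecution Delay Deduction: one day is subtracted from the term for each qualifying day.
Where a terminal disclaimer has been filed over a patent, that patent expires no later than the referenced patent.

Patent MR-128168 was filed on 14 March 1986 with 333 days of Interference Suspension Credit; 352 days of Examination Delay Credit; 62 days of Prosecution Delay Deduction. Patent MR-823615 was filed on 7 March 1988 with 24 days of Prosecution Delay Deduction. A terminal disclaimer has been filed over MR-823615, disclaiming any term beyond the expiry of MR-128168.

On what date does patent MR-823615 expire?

Natural term of MR-823615:
  Base: filing + 15 years → 7 March 2003.
  Prosecution Delay Deduction: −24 days → 11 February 2003.
Expiry of referenced patent MR-128168:
  Base: filing + 15 years → 14 March 2001.
  Interference Suspension Credit: +333 days → 10 February 2002.
  Examination Delay Credit: +352 days → 28 January 2003.
  Prosecution Delay Deduction: −62 days → 27 November 2002.
Terminal disclaimer: MR-823615 expires on the earlier of 11 February 2003 and 27 November 2002.

2002-11-27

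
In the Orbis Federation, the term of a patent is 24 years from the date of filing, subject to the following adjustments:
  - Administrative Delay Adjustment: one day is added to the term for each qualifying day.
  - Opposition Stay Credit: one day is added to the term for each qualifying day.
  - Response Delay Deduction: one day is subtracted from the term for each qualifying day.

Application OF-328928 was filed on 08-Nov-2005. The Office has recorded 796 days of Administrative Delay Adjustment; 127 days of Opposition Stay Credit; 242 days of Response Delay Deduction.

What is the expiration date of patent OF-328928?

September 20, 2031

Base term: filing date + 24 years → 8 November 2029.
Administrative Delay Adjustment: +796 days → 13 January 2032.
Opposition Stay Credit: +127 days → 19 May 2032.
Response Delay Deduction: −242 days → 20 September 2031.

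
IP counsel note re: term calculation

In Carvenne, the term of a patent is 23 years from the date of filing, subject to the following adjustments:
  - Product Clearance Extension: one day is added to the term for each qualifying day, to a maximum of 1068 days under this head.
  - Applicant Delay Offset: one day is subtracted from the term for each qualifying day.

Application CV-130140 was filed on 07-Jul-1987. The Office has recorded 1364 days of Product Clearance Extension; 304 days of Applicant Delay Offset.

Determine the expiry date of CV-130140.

August 9, 2012

Base term: filing date + 23 years → 7 July 2010.
Product Clearance Extension: 1364 days claimed exceeds the 1068-day cap, so +1068 days → 9 June 2013.
Applicant Delay Offset: −304 days → 9 August 2012.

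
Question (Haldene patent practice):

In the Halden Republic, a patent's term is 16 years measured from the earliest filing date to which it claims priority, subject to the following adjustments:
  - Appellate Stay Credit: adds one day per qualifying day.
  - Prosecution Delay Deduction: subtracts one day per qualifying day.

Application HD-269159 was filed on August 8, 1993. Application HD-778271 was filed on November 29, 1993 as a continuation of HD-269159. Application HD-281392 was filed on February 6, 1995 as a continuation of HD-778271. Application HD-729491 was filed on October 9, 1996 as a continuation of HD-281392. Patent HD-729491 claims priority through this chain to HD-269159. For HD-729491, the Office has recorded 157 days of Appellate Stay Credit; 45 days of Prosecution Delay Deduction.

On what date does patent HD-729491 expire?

November 28, 2009

Earliest priority filing: 8 August 1993.
Base term: 8 August 1993 + 16 years → 8 August 2009.
Appellate Stay Credit: +157 days → 12 January 2010.
Prosecution Delay Deduction: −45 days → 28 November 2009.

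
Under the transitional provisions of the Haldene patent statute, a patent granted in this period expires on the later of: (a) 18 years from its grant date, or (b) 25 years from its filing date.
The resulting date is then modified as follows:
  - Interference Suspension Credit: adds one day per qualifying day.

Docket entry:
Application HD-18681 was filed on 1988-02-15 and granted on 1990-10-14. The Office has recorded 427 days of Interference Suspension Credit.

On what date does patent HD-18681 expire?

April 18, 2014

(a) grant + 18 years → 14 October 2008.
(b) filing + 25 years → 15 February 2013.
Later of the two: 15 February 2013.
Interference Suspension Credit: +427 days → 18 April 2014.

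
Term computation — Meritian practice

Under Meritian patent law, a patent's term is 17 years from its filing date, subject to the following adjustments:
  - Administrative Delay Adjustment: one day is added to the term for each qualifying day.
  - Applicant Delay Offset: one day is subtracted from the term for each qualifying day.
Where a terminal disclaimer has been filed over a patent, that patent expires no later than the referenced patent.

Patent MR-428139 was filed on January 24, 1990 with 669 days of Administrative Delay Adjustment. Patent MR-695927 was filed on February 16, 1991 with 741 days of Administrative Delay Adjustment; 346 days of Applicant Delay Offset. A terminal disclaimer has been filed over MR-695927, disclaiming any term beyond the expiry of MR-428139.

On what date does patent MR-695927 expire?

Natural term of MR-695927:
  Base: filing + 17 years → 16 February 2008.
  Administrative Delay Adjustment: +741 days → 26 February 2010.
  Applicant Delay Offset: −346 days → 17 March 2009.
Expiry of referenced patent MR-428139:
  Base: filing + 17 years → 24 January 2007.
  Administrative Delay Adjustment: +669 days → 23 November 2008.
Terminal disclaimer: MR-695927 expires on the earlier of 17 March 2009 and 23 November 2008.

2008-11-23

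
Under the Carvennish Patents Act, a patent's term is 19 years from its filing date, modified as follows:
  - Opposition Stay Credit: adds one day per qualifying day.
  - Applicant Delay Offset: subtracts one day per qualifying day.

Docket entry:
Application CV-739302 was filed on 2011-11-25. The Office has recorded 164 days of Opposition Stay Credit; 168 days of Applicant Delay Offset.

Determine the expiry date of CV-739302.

November 21, 2030

Base term: filing date + 19 years → 25 November 2030.
Opposition Stay Credit: +164 days → 8 May 2031.
Applicant Delay Offset: −168 days → 21 November 2030.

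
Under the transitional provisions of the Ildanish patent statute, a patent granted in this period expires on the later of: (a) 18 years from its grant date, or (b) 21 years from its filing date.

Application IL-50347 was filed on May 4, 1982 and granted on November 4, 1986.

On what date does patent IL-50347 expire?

(a) grant + 18 years → 4 November 2004.
(b) filing + 21 years → 4 May 2003.
Later of the two: 4 November 2004.

November 4, 2004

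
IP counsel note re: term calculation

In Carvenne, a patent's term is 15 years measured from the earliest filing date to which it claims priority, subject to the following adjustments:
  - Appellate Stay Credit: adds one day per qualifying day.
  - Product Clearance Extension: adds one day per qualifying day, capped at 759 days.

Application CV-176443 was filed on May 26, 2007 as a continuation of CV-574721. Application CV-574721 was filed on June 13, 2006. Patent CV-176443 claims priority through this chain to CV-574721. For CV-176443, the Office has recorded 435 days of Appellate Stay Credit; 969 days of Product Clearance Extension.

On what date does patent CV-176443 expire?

Earliest priority filing: 13 June 2006.
Base term: 13 June 2006 + 15 years → 13 June 2021.
Appellate Stay Credit: +435 days → 22 August 2022.
Product Clearance Extension: 969 days claimed exceeds the 759-day cap, so +759 days → 19 September 2024.

2024-09-19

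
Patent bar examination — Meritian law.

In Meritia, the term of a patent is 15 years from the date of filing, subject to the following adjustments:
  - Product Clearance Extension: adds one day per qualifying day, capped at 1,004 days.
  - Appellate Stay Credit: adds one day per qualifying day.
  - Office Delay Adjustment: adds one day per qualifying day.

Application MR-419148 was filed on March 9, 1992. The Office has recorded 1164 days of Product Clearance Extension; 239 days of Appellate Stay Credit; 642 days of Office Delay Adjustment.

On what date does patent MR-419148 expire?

Base term: filing date + 15 years → 9 March 2007.
Product Clearance Extension: 1164 days claimed exceeds the 1004-day cap, so +1004 days → 7 December 2009.
Appellate Stay Credit: +239 days → 3 August 2010.
Office Delay Adjustment: +642 days → 6 May 2012.

May 6, 2012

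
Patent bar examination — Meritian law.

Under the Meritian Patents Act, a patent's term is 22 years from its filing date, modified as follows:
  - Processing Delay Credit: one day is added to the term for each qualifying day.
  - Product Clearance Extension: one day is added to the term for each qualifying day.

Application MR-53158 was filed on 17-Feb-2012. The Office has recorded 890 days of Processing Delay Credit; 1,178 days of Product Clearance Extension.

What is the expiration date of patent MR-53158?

Base term: filing date + 22 years → 17 February 2034.
Processing Delay Credit: +890 days → 26 July 2036.
Product Clearance Extension: +1178 days → 17 October 2039.

2039-10-17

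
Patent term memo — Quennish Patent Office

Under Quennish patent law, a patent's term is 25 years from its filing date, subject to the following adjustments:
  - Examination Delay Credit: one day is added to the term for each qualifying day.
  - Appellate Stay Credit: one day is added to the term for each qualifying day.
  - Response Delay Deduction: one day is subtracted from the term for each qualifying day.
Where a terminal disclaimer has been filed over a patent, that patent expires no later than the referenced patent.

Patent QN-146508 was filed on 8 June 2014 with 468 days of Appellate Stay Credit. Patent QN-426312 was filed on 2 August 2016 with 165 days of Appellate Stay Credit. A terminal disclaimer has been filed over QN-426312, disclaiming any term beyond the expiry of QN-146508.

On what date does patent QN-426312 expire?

Natural term of QN-426312:
  Base: filing + 25 years → 2 August 2041.
  Appellate Stay Credit: +165 days → 14 January 2042.
Expiry of referenced patent QN-146508:
  Base: filing + 25 years → 8 June 2039.
  Appellate Stay Credit: +468 days → 18 September 2040.
Terminal disclaimer: QN-426312 expires on the earlier of 14 January 2042 and 18 September 2040.

2040-09-18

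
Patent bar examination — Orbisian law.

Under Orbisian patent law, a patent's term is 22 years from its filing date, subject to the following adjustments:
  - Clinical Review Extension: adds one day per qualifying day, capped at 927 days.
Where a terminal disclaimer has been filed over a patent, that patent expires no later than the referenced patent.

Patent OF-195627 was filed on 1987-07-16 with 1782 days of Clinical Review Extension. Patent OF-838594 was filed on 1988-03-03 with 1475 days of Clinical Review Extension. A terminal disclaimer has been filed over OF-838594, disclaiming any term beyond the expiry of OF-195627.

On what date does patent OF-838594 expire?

Natural term of OF-838594:
  Base: filing + 22 years → 3 March 2010.
  Clinical Review Extension: 1475 days claimed exceeds the 927-day cap, so +927 days → 15 September 2012.
Expiry of referenced patent OF-195627:
  Base: filing + 22 years → 16 July 2009.
  Clinical Review Extension: 1782 days claimed exceeds the 927-day cap, so +927 days → 29 January 2012.
Terminal disclaimer: OF-838594 expires on the earlier of 15 September 2012 and 29 January 2012.

2012-01-29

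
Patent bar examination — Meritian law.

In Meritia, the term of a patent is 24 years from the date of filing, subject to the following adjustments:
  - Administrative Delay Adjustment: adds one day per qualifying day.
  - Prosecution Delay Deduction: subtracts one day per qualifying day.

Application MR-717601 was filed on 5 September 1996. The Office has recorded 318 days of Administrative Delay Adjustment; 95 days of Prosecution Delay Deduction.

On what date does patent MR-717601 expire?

April 16, 2021

Base term: filing date + 24 years → 5 September 2020.
Administrative Delay Adjustment: +318 days → 20 July 2021.
Prosecution Delay Deduction: −95 days → 16 April 2021.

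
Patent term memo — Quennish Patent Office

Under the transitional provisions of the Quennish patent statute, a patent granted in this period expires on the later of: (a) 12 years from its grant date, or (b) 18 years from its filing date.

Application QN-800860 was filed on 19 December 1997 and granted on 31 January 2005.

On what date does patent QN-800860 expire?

(a) grant + 12 years → 31 January 2017.
(b) filing + 18 years → 19 December 2015.
Later of the two: 31 January 2017.

2017-01-31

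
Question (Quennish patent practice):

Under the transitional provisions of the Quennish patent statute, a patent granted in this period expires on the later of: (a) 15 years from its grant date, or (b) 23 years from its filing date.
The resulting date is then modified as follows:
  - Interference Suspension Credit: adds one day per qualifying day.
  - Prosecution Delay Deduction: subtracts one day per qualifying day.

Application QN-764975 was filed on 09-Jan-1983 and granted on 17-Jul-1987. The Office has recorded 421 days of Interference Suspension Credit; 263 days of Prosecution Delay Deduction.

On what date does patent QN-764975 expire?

(a) grant + 15 years → 17 July 2002.
(b) filing + 23 years → 9 January 2006.
Later of the two: 9 January 2006.
Interference Suspension Credit: +421 days → 6 March 2007.
Prosecution Delay Deduction: −263 days → 16 June 2006.

June 16, 2006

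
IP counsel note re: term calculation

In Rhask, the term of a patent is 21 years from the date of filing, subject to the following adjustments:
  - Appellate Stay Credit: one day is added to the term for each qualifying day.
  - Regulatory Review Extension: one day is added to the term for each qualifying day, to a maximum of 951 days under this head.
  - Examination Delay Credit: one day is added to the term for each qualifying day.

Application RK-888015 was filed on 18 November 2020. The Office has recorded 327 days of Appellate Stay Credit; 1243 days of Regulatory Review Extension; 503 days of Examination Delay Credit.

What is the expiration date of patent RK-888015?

Base term: filing date + 21 years → 18 November 2041.
Appellate Stay Credit: +327 days → 11 October 2042.
Regulatory Review Extension: 1243 days claimed exceeds the 951-day cap, so +951 days → 19 May 2045.
Examination Delay Credit: +503 days → 4 October 2046.

October 4, 2046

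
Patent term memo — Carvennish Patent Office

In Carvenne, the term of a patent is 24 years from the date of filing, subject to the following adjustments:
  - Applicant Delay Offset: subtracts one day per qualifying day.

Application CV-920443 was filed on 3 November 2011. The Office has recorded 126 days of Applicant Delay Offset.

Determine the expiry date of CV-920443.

Base term: filing date + 24 years → 3 November 2035.
Applicant Delay Offset: −126 days → 30 June 2035.

2035-06-30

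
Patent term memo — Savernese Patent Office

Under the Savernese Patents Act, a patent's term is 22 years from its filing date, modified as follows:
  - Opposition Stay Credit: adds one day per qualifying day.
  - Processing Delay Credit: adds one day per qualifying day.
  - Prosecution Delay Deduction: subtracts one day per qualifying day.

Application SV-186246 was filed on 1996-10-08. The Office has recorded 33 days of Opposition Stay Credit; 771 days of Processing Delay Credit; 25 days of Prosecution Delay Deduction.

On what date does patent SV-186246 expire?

Base term: filing date + 22 years → 8 October 2018.
Opposition Stay Credit: +33 days → 10 November 2018.
Processing Delay Credit: +771 days → 20 December 2020.
Prosecution Delay Deduction: −25 days → 25 November 2020.

November 25, 2020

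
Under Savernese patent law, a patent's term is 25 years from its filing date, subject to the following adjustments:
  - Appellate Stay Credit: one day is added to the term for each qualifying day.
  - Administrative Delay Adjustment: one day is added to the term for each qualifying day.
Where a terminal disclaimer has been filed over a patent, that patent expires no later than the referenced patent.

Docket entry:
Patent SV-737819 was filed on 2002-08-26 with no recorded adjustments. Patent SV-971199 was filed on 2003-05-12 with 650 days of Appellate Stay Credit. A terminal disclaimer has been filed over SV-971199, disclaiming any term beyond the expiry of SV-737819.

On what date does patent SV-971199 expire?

2027-08-26

Natural term of SV-971199:
  Base: filing + 25 years → 12 May 2028.
  Appellate Stay Credit: +650 days → 21 February 2030.
Expiry of referenced patent SV-737819:
  Base: filing + 25 years → 26 August 2027.
Terminal disclaimer: SV-971199 expires on the earlier of 21 February 2030 and 26 August 2027.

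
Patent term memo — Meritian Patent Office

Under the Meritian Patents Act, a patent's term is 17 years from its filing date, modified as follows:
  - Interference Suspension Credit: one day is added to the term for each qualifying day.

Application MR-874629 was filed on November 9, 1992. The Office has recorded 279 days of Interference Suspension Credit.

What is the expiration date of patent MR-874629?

August 15, 2010

Base term: filing date + 17 years → 9 November 2009.
Interference Suspension Credit: +279 days → 15 August 2010.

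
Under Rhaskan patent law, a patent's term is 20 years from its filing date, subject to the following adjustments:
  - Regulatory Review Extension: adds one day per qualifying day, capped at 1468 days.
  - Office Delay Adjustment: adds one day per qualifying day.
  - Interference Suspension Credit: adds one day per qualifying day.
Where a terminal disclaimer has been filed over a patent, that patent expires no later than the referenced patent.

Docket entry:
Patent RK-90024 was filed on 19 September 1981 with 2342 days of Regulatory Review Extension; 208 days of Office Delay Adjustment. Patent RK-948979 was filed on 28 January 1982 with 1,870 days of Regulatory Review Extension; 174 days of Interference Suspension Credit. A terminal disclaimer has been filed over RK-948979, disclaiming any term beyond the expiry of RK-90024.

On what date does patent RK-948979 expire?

Natural term of RK-948979:
  Base: filing + 20 years → 28 January 2002.
  Regulatory Review Extension: 1870 days claimed exceeds the 1468-day cap, so +1468 days → 4 February 2006.
  Interference Suspension Credit: +174 days → 28 July 2006.
Expiry of referenced patent RK-90024:
  Base: filing + 20 years → 19 September 2001.
  Regulatory Review Extension: 2342 days claimed exceeds the 1468-day cap, so +1468 days → 26 September 2005.
  Office Delay Adjustment: +208 days → 22 April 2006.
Terminal disclaimer: RK-948979 expires on the earlier of 28 July 2006 and 22 April 2006.

2006-04-22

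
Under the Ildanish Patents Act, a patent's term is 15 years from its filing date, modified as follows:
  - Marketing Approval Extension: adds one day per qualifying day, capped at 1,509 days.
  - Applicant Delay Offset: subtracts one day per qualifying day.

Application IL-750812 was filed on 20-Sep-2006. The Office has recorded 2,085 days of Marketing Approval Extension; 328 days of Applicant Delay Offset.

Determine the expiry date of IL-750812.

Base term: filing date + 15 years → 20 September 2021.
Marketing Approval Extension: 2085 days claimed exceeds the 1509-day cap, so +1509 days → 7 November 2025.
Applicant Delay Offset: −328 days → 14 December 2024.

December 14, 2024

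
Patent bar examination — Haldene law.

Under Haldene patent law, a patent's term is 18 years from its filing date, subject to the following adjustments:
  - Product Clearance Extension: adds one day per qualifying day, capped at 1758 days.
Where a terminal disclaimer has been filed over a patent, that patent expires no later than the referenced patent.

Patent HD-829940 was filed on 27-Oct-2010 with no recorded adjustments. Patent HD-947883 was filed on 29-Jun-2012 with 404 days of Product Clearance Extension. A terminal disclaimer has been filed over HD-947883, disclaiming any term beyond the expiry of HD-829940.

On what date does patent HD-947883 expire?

October 27, 2028

Natural term of HD-947883:
  Base: filing + 18 years → 29 June 2030.
  Product Clearance Extension: 404 days (within the 1758-day cap) → +404 days → 7 August 2031.
Expiry of referenced patent HD-829940:
  Base: filing + 18 years → 27 October 2028.
Terminal disclaimer: HD-947883 expires on the earlier of 7 August 2031 and 27 October 2028.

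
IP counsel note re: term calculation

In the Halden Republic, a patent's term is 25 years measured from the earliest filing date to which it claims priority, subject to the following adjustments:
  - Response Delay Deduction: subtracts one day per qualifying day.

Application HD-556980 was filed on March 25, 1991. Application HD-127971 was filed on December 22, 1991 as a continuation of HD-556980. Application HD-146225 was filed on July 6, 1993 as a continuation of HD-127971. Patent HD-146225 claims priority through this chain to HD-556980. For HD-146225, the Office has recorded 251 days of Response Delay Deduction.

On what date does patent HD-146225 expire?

July 18, 2015

Earliest priority filing: 25 March 1991.
Base term: 25 March 1991 + 25 years → 25 March 2016.
Response Delay Deduction: −251 days → 18 July 2015.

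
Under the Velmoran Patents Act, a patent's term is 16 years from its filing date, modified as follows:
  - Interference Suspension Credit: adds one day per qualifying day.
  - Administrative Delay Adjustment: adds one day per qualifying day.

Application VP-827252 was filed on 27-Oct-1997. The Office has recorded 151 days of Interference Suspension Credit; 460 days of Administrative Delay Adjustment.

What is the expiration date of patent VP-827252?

June 30, 2015

Base term: filing date + 16 years → 27 October 2013.
Interference Suspension Credit: +151 days → 27 March 2014.
Administrative Delay Adjustment: +460 days → 30 June 2015.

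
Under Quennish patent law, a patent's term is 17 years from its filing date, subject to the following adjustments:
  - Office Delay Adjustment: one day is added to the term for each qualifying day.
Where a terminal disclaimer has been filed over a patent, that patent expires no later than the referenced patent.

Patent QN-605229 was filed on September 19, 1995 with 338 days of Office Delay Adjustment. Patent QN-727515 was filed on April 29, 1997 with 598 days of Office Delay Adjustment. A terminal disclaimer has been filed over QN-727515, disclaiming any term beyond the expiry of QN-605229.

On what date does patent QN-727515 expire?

2013-08-23

Natural term of QN-727515:
  Base: filing + 17 years → 29 April 2014.
  Office Delay Adjustment: +598 days → 18 December 2015.
Expiry of referenced patent QN-605229:
  Base: filing + 17 years → 19 September 2012.
  Office Delay Adjustment: +338 days → 23 August 2013.
Terminal disclaimer: QN-727515 expires on the earlier of 18 December 2015 and 23 August 2013.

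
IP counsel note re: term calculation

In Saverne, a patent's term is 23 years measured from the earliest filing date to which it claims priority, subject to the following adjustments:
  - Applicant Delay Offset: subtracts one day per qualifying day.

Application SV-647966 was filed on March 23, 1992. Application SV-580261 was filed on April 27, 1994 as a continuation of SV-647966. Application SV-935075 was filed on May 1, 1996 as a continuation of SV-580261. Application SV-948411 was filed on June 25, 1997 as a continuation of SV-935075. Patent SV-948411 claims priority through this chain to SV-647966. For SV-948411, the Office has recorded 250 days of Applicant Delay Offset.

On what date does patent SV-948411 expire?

Earliest priority filing: 23 March 1992.
Base term: 23 March 1992 + 23 years → 23 March 2015.
Applicant Delay Offset: −250 days → 16 July 2014.

July 16, 2014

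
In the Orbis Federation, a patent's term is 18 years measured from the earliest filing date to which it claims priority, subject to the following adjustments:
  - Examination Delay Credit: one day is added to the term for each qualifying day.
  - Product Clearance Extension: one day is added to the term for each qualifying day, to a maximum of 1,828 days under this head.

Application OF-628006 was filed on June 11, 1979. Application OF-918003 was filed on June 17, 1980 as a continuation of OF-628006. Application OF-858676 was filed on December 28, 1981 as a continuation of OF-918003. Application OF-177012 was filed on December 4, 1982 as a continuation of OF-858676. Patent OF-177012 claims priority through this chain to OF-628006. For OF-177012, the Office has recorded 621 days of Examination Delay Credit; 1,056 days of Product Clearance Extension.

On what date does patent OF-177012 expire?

Earliest priority filing: 11 June 1979.
Base term: 11 June 1979 + 18 years → 11 June 1997.
Examination Delay Credit: +621 days → 22 February 1999.
Product Clearance Extension: 1056 days (within the 1828-day cap) → +1056 days → 13 January 2002.

2002-01-13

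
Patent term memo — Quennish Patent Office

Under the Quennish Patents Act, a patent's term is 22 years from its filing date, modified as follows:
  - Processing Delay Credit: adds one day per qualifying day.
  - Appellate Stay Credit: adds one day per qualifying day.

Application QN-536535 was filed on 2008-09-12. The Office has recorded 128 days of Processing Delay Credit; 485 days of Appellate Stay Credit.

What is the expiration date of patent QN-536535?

2032-05-17

Base term: filing date + 22 years → 12 September 2030.
Processing Delay Credit: +128 days → 18 January 2031.
Appellate Stay Credit: +485 days → 17 May 2032.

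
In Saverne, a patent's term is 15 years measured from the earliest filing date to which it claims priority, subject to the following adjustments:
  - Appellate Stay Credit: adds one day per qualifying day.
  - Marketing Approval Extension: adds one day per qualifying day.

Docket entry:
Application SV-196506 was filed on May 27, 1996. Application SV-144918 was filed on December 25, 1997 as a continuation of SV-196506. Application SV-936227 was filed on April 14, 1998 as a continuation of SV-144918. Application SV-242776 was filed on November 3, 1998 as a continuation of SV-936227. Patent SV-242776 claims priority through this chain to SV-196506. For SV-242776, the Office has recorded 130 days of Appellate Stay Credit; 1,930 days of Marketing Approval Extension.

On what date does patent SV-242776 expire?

Earliest priority filing: 27 May 1996.
Base term: 27 May 1996 + 15 years → 27 May 2011.
Appellate Stay Credit: +130 days → 4 October 2011.
Marketing Approval Extension: +1930 days → 15 January 2017.

January 15, 2017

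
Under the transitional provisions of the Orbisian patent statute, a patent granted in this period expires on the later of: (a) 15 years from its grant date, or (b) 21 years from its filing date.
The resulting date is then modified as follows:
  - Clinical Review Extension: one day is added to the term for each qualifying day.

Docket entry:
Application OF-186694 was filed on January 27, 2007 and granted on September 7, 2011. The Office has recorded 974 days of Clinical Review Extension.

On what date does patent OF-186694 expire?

September 27, 2030

(a) grant + 15 years → 7 September 2026.
(b) filing + 21 years → 27 January 2028.
Later of the two: 27 January 2028.
Clinical Review Extension: +974 days → 27 September 2030.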